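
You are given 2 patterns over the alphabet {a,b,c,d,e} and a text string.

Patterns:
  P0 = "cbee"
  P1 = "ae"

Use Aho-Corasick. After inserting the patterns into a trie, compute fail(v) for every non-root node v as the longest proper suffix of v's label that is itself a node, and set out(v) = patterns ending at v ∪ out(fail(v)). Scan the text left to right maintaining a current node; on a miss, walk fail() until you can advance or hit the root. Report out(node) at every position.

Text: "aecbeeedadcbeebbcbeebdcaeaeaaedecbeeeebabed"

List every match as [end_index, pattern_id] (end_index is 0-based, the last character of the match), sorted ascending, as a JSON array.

Construct AC machine:
Trie nodes:
  n0 'ε': a→5 c→1
  n1 'c': b→2
  n2 'cb': e→3
  n3 'cbe': e→4
  n4 'cbee': ·  [P0 ends]
  n5 'a': e→6
  n6 'ae': ·  [P1 ends]

BFS fail/out derivation:
  fail(1) 'c': from fail(0)=0 chase 'c': 0 ⇒ 0;  out=∅∪out(0)=∅
  fail(5) 'a': from fail(0)=0 chase 'a': 0 ⇒ 0;  out=∅∪out(0)=∅
  fail(2) 'cb': from fail(1)=0 chase 'b': 0 ⇒ 0;  out=∅∪out(0)=∅
  fail(6) 'ae': from fail(5)=0 chase 'e': 0 ⇒ 0;  out={1}∪out(0)={1}
  fail(3) 'cbe': from fail(2)=0 chase 'e': 0 ⇒ 0;  out=∅∪out(0)=∅
  fail(4) 'cbee': from fail(3)=0 chase 'e': 0 ⇒ 0;  out={0}∪out(0)={0}

Run:
[0] read 'a'  n0⇒n5
[1] read 'e'  n5⇒n6  emit P1@[0:1]
[2] read 'c'  n6⇒n1 ·f
[3] read 'b'  n1⇒n2
[4] read 'e'  n2⇒n3
[5] read 'e'  n3⇒n4  emit P0@[2:5]
[6] read 'e'  n4⇒n0 ·f
[7] read 'd'  n0⇒n0
[8] read 'a'  n0⇒n5
[9] read 'd'  n5⇒n0 ·f
[10] read 'c'  n0⇒n1
[11] read 'b'  n1⇒n2
[12] read 'e'  n2⇒n3
[13] read 'e'  n3⇒n4  emit P0@[10:13]
[14] read 'b'  n4⇒n0 ·f
[15] read 'b'  n0⇒n0
[16] read 'c'  n0⇒n1
[17] read 'b'  n1⇒n2
[18] read 'e'  n2⇒n3
[19] read 'e'  n3⇒n4  emit P0@[16:19]
[20] read 'b'  n4⇒n0 ·f
[21] read 'd'  n0⇒n0
[22] read 'c'  n0⇒n1
[23] read 'a'  n1⇒n5 ·f
[24] read 'e'  n5⇒n6  emit P1@[23:24]
[25] read 'a'  n6⇒n5 ·f
[26] read 'e'  n5⇒n6  emit P1@[25:26]
[27] read 'a'  n6⇒n5 ·f
[28] read 'a'  n5⇒n5 ·f
[29] read 'e'  n5⇒n6  emit P1@[28:29]
[30] read 'd'  n6⇒n0 ·f
[31] read 'e'  n0⇒n0
[32] read 'c'  n0⇒n1
[33] read 'b'  n1⇒n2
[34] read 'e'  n2⇒n3
[35] read 'e'  n3⇒n4  emit P0@[32:35]
[36] read 'e'  n4⇒n0 ·f
[37] read 'e'  n0⇒n0
[38] read 'b'  n0⇒n0
[39] read 'a'  n0⇒n5
[40] read 'b'  n5⇒n0 ·f
[41] read 'e'  n0⇒n0
[42] read 'd'  n0⇒n0

All matches (sorted): [[1,1],[5,0],[13,0],[19,0],[24,1],[26,1],[29,1],[35,0]]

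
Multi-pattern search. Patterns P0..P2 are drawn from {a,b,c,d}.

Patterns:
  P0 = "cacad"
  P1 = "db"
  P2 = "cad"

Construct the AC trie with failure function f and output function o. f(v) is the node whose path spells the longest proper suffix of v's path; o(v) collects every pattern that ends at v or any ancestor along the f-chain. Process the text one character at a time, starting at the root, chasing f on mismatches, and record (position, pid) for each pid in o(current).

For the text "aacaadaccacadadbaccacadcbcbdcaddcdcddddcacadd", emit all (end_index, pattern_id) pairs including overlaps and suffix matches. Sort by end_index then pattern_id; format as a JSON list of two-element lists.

Build:
Trie (insert patterns):
  n0 'ε': c→1 d→6
  n1 'c': a→2
  n2 'ca': c→3 d→8
  n3 'cac': a→4
  n4 'caca': d→5
  n5 'cacad': ·  ←P0
  n6 'd': b→7
  n7 'db': ·  ←P1
  n8 'cad': ·  ←P2

BFS fail/out derivation:
  fail(1) 'c': from fail(0)=0 chase 'c': 0 ⇒ 0;  out=∅∪out(0)=∅
  fail(6) 'd': from fail(0)=0 chase 'd': 0 ⇒ 0;  out=∅∪out(0)=∅
  fail(2) 'ca': from fail(1)=0 chase 'a': 0 ⇒ 0;  out=∅∪out(0)=∅
  fail(7) 'db': from fail(6)=0 chase 'b': 0 ⇒ 0;  out={1}∪out(0)={1}
  fail(3) 'cac': from fail(2)=0 chase 'c': 0 ⇒ 1;  out=∅∪out(1)=∅
  fail(8) 'cad': from fail(2)=0 chase 'd': 0 ⇒ 6;  out={2}∪out(6)={2}
  fail(4) 'caca': from fail(3)=1 chase 'a': 1 ⇒ 2;  out=∅∪out(2)=∅
  fail(5) 'cacad': from fail(4)=2 chase 'd': 2 ⇒ 8;  out={0}∪out(8)={0,2}

Text stream:
pos 0 'a': at 0
pos 1 'a': at 0
pos 2 'c': at 1
pos 3 'a': at 2
pos 4 'a': at 0 ·f
pos 5 'd': at 6
pos 6 'a': at 0 ·f
pos 7 'c': at 1
pos 8 'c': at 1 ·f
pos 9 'a': at 2
pos 10 'c': at 3
pos 11 'a': at 4
pos 12 'd': at 5  → match P0@[8:12],P2@[10:12]
pos 13 'a': at 0 ·f
pos 14 'd': at 6
pos 15 'b': at 7  → match P1@[14:15]
pos 16 'a': at 0 ·f
pos 17 'c': at 1
pos 18 'c': at 1 ·f
pos 19 'a': at 2
pos 20 'c': at 3
pos 21 'a': at 4
pos 22 'd': at 5  → match P0@[18:22],P2@[20:22]
pos 23 'c': at 1 ·f
pos 24 'b': at 0 ·f
pos 25 'c': at 1
pos 26 'b': at 0 ·f
pos 27 'd': at 6
pos 28 'c': at 1 ·f
pos 29 'a': at 2
pos 30 'd': at 8  → match P2@[28:30]
pos 31 'd': at 6 ·f
pos 32 'c': at 1 ·f
pos 33 'd': at 6 ·f
pos 34 'c': at 1 ·f
pos 35 'd': at 6 ·f
pos 36 'd': at 6 ·f
pos 37 'd': at 6 ·f
pos 38 'd': at 6 ·f
pos 39 'c': at 1 ·f
pos 40 'a': at 2
pos 41 'c': at 3
pos 42 'a': at 4
pos 43 'd': at 5  → match P0@[39:43],P2@[41:43]
pos 44 'd': at 6 ·f

Result: [[12,0],[12,2],[15,1],[22,0],[22,2],[30,2],[43,0],[43,2]]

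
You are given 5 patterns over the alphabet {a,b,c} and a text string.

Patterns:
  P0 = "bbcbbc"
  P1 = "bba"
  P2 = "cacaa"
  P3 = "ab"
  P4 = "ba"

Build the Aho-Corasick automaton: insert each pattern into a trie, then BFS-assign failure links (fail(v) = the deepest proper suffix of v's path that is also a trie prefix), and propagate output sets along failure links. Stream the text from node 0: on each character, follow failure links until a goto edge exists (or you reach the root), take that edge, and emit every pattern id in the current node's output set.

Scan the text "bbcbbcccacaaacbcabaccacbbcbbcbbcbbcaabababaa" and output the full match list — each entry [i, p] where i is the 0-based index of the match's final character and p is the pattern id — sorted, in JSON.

Construct AC machine:
Trie (insert patterns):
  n0 'ε': a→13 b→1 c→8
  n1 'b': a→15 b→2
  n2 'bb': a→7 c→3
  n3 'bbc': b→4
  n4 'bbcb': b→5
  n5 'bbcbb': c→6
  n6 'bbcbbc': ·  ←P0
  n7 'bba': ·  ←P1
  n8 'c': a→9
  n9 'ca': c→10
  n10 'cac': a→11
  n11 'caca': a→12
  n12 'cacaa': ·  ←P2
  n13 'a': b→14
  n14 'ab': ·  ←P3
  n15 'ba': ·  ←P4

Failure links (BFS by depth):
  n1('b'): parent n0 fail=0; on 'b' 0 → fail=0;  out ∅∪∅=∅
  n8('c'): parent n0 fail=0; on 'c' 0 → fail=0;  out ∅∪∅=∅
  n13('a'): parent n0 fail=0; on 'a' 0 → fail=0;  out ∅∪∅=∅
  n2('bb'): parent n1 fail=0; on 'b' 0 → fail=1;  out ∅∪∅=∅
  n9('ca'): parent n8 fail=0; on 'a' 0 → fail=13;  out ∅∪∅=∅
  n14('ab'): parent n13 fail=0; on 'b' 0 → fail=1;  out {3}∪∅={3}
  n15('ba'): parent n1 fail=0; on 'a' 0 → fail=13;  out {4}∪∅={4}
  n3('bbc'): parent n2 fail=1; on 'c' 1→0 → fail=8;  out ∅∪∅=∅
  n7('bba'): parent n2 fail=1; on 'a' 1 → fail=15;  out {1}∪{4}={1,4}
  n10('cac'): parent n9 fail=13; on 'c' 13→0 → fail=8;  out ∅∪∅=∅
  n4('bbcb'): parent n3 fail=8; on 'b' 8→0 → fail=1;  out ∅∪∅=∅
  n11('caca'): parent n10 fail=8; on 'a' 8 → fail=9;  out ∅∪∅=∅
  n5('bbcbb'): parent n4 fail=1; on 'b' 1 → fail=2;  out ∅∪∅=∅
  n12('cacaa'): parent n11 fail=9; on 'a' 9→13→0 → fail=13;  out {2}∪∅={2}
  n6('bbcbbc'): parent n5 fail=2; on 'c' 2 → fail=3;  out {0}∪∅={0}

Run:
i=0 'b': node 0→1
i=1 'b': node 1→2
i=2 'c': node 2→3
i=3 'b': node 3→4
i=4 'b': node 4→5
i=5 'c': node 5→6  → match P0@[0:5]
i=6 'c': node 6→8 ·f
i=7 'c': node 8→8 ·f
i=8 'a': node 8→9
i=9 'c': node 9→10
i=10 'a': node 10→11
i=11 'a': node 11→12  → match P2@[7:11]
i=12 'a': node 12→13 ·f
i=13 'c': node 13→8 ·f
i=14 'b': node 8→1 ·f
i=15 'c': node 1→8 ·f
i=16 'a': node 8→9
i=17 'b': node 9→14 ·f  → match P3@[16:17]
i=18 'a': node 14→15 ·f  → match P4@[17:18]
i=19 'c': node 15→8 ·f
i=20 'c': node 8→8 ·f
i=21 'a': node 8→9
i=22 'c': node 9→10
i=23 'b': node 10→1 ·f
i=24 'b': node 1→2
i=25 'c': node 2→3
i=26 'b': node 3→4
i=27 'b': node 4→5
i=28 'c': node 5→6  → match P0@[23:28]
i=29 'b': node 6→4 ·f
i=30 'b': node 4→5
i=31 'c': node 5→6  → match P0@[26:31]
i=32 'b': node 6→4 ·f
i=33 'b': node 4→5
i=34 'c': node 5→6  → match P0@[29:34]
i=35 'a': node 6→9 ·f
i=36 'a': node 9→13 ·f
i=37 'b': node 13→14  → match P3@[36:37]
i=38 'a': node 14→15 ·f  → match P4@[37:38]
i=39 'b': node 15→14 ·f  → match P3@[38:39]
i=40 'a': node 14→15 ·f  → match P4@[39:40]
i=41 'b': node 15→14 ·f  → match P3@[40:41]
i=42 'a': node 14→15 ·f  → match P4@[41:42]
i=43 'a': node 15→13 ·f

Matches: [[5,0],[11,2],[17,3],[18,4],[28,0],[31,0],[34,0],[37,3],[38,4],[39,3],[40,4],[41,3],[42,4]]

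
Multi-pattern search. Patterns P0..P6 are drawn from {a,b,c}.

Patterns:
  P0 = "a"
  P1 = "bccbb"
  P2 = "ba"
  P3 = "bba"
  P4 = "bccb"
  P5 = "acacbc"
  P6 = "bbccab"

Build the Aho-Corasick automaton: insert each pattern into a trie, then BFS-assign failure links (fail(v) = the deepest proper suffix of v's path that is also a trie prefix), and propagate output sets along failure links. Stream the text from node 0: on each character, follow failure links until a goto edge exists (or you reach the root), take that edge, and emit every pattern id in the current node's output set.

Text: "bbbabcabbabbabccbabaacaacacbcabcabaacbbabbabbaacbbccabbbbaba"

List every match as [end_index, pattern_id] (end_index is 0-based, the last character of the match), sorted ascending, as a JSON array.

Construct AC machine:
Trie (insert patterns):
  0='ε' goto a→1 b→2
  1='a' goto c→10  [P0 ends]
  2='b' goto a→7 b→8 c→3
  3='bc' goto c→4
  4='bcc' goto b→5
  5='bccb' goto b→6  [P4 ends]
  6='bccbb' goto ·  [P1 ends]
  7='ba' goto ·  [P2 ends]
  8='bb' goto a→9 c→15
  9='bba' goto ·  [P3 ends]
  10='ac' goto a→11
  11='aca' goto c→12
  12='acac' goto b→13
  13='acacb' goto c→14
  14='acacbc' goto ·  [P5 ends]
  15='bbc' goto c→16
  16='bbcc' goto a→17
  17='bbcca' goto b→18
  18='bbccab' goto ·  [P6 ends]

BFS fail/out derivation:
  n1('a'): parent n0 fail=0; on 'a' 0 → fail=0;  out {0}∪∅={0}
  n2('b'): parent n0 fail=0; on 'b' 0 → fail=0;  out ∅∪∅=∅
  n3('bc'): parent n2 fail=0; on 'c' 0 → fail=0;  out ∅∪∅=∅
  n7('ba'): parent n2 fail=0; on 'a' 0 → fail=1;  out {2}∪{0}={0,2}
  n8('bb'): parent n2 fail=0; on 'b' 0 → fail=2;  out ∅∪∅=∅
  n10('ac'): parent n1 fail=0; on 'c' 0 → fail=0;  out ∅∪∅=∅
  n4('bcc'): parent n3 fail=0; on 'c' 0 → fail=0;  out ∅∪∅=∅
  n9('bba'): parent n8 fail=2; on 'a' 2 → fail=7;  out {3}∪{0,2}={0,2,3}
  n11('aca'): parent n10 fail=0; on 'a' 0 → fail=1;  out ∅∪{0}={0}
  n15('bbc'): parent n8 fail=2; on 'c' 2 → fail=3;  out ∅∪∅=∅
  n5('bccb'): parent n4 fail=0; on 'b' 0 → fail=2;  out {4}∪∅={4}
  n12('acac'): parent n11 fail=1; on 'c' 1 → fail=10;  out ∅∪∅=∅
  n16('bbcc'): parent n15 fail=3; on 'c' 3 → fail=4;  out ∅∪∅=∅
  n6('bccbb'): parent n5 fail=2; on 'b' 2 → fail=8;  out {1}∪∅={1}
  n13('acacb'): parent n12 fail=10; on 'b' 10→0 → fail=2;  out ∅∪∅=∅
  n17('bbcca'): parent n16 fail=4; on 'a' 4→0 → fail=1;  out ∅∪{0}={0}
  n14('acacbc'): parent n13 fail=2; on 'c' 2 → fail=3;  out {5}∪∅={5}
  n18('bbccab'): parent n17 fail=1; on 'b' 1→0 → fail=2;  out {6}∪∅={6}

Run:
pos 0 'b': at 2
pos 1 'b': at 8
pos 2 'b': at 8 ·f
pos 3 'a': at 9  emit P0@[3:3],P2@[2:3],P3@[1:3]
pos 4 'b': at 2 ·f
pos 5 'c': at 3
pos 6 'a': at 1 ·f  emit P0@[6:6]
pos 7 'b': at 2 ·f
pos 8 'b': at 8
pos 9 'a': at 9  emit P0@[9:9],P2@[8:9],P3@[7:9]
pos 10 'b': at 2 ·f
pos 11 'b': at 8
pos 12 'a': at 9  emit P0@[12:12],P2@[11:12],P3@[10:12]
pos 13 'b': at 2 ·f
pos 14 'c': at 3
pos 15 'c': at 4
pos 16 'b': at 5  emit P4@[13:16]
pos 17 'a': at 7 ·f  emit P0@[17:17],P2@[16:17]
pos 18 'b': at 2 ·f
pos 19 'a': at 7  emit P0@[19:19],P2@[18:19]
pos 20 'a': at 1 ·f  emit P0@[20:20]
pos 21 'c': at 10
pos 22 'a': at 11  emit P0@[22:22]
pos 23 'a': at 1 ·f  emit P0@[23:23]
pos 24 'c': at 10
pos 25 'a': at 11  emit P0@[25:25]
pos 26 'c': at 12
pos 27 'b': at 13
pos 28 'c': at 14  emit P5@[23:28]
pos 29 'a': at 1 ·f  emit P0@[29:29]
pos 30 'b': at 2 ·f
pos 31 'c': at 3
pos 32 'a': at 1 ·f  emit P0@[32:32]
pos 33 'b': at 2 ·f
pos 34 'a': at 7  emit P0@[34:34],P2@[33:34]
pos 35 'a': at 1 ·f  emit P0@[35:35]
pos 36 'c': at 10
pos 37 'b': at 2 ·f
pos 38 'b': at 8
pos 39 'a': at 9  emit P0@[39:39],P2@[38:39],P3@[37:39]
pos 40 'b': at 2 ·f
pos 41 'b': at 8
pos 42 'a': at 9  emit P0@[42:42],P2@[41:42],P3@[40:42]
pos 43 'b': at 2 ·f
pos 44 'b': at 8
pos 45 'a': at 9  emit P0@[45:45],P2@[44:45],P3@[43:45]
pos 46 'a': at 1 ·f  emit P0@[46:46]
pos 47 'c': at 10
pos 48 'b': at 2 ·f
pos 49 'b': at 8
pos 50 'c': at 15
pos 51 'c': at 16
pos 52 'a': at 17  emit P0@[52:52]
pos 53 'b': at 18  emit P6@[48:53]
pos 54 'b': at 8 ·f
pos 55 'b': at 8 ·f
pos 56 'b': at 8 ·f
pos 57 'a': at 9  emit P0@[57:57],P2@[56:57],P3@[55:57]
pos 58 'b': at 2 ·f
pos 59 'a': at 7  emit P0@[59:59],P2@[58:59]

Matches: [[3,0],[3,2],[3,3],[6,0],[9,0],[9,2],[9,3],[12,0],[12,2],[12,3],[16,4],[17,0],[17,2],[19,0],[19,2],[20,0],[22,0],[23,0],[25,0],[28,5],[29,0],[32,0],[34,0],[34,2],[35,0],[39,0],[39,2],[39,3],[42,0],[42,2],[42,3],[45,0],[45,2],[45,3],[46,0],[52,0],[53,6],[57,0],[57,2],[57,3],[59,0],[59,2]]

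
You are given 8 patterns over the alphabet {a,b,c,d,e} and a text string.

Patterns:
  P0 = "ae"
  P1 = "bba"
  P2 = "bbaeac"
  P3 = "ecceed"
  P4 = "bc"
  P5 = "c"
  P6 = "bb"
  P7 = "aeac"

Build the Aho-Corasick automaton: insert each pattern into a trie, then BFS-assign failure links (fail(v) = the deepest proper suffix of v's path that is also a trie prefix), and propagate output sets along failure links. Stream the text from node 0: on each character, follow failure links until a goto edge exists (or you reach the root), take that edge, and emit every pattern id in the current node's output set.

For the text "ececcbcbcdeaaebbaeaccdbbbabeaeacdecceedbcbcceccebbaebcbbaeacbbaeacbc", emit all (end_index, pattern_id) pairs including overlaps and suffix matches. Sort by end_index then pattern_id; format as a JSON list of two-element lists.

Build automaton:
Trie (insert patterns):
  n0 'ε': a→1 b→3 c→16 e→9
  n1 'a': e→2
  n2 'ae': a→17  ←P0
  n3 'b': b→4 c→15
  n4 'bb': a→5  ←P6
  n5 'bba': e→6  ←P1
  n6 'bbae': a→7
  n7 'bbaea': c→8
  n8 'bbaeac': ·  ←P2
  n9 'e': c→10
  n10 'ec': c→11
  n11 'ecc': e→12
  n12 'ecce': e→13
  n13 'eccee': d→14
  n14 'ecceed': ·  ←P3
  n15 'bc': ·  ←P4
  n16 'c': ·  ←P5
  n17 'aea': c→18
  n18 'aeac': ·  ←P7

BFS fail/out derivation:
  n1('a'): parent n0 fail=0; on 'a' 0 → fail=0;  out ∅∪∅=∅
  n3('b'): parent n0 fail=0; on 'b' 0 → fail=0;  out ∅∪∅=∅
  n9('e'): parent n0 fail=0; on 'e' 0 → fail=0;  out ∅∪∅=∅
  n16('c'): parent n0 fail=0; on 'c' 0 → fail=0;  out {5}∪∅={5}
  n2('ae'): parent n1 fail=0; on 'e' 0 → fail=9;  out {0}∪∅={0}
  n4('bb'): parent n3 fail=0; on 'b' 0 → fail=3;  out {6}∪∅={6}
  n10('ec'): parent n9 fail=0; on 'c' 0 → fail=16;  out ∅∪{5}={5}
  n15('bc'): parent n3 fail=0; on 'c' 0 → fail=16;  out {4}∪{5}={4,5}
  n5('bba'): parent n4 fail=3; on 'a' 3→0 → fail=1;  out {1}∪∅={1}
  n11('ecc'): parent n10 fail=16; on 'c' 16→0 → fail=16;  out ∅∪{5}={5}
  n17('aea'): parent n2 fail=9; on 'a' 9→0 → fail=1;  out ∅∪∅=∅
  n6('bbae'): parent n5 fail=1; on 'e' 1 → fail=2;  out ∅∪{0}={0}
  n12('ecce'): parent n11 fail=16; on 'e' 16→0 → fail=9;  out ∅∪∅=∅
  n18('aeac'): parent n17 fail=1; on 'c' 1→0 → fail=16;  out {7}∪{5}={5,7}
  n7('bbaea'): parent n6 fail=2; on 'a' 2 → fail=17;  out ∅∪∅=∅
  n13('eccee'): parent n12 fail=9; on 'e' 9→0 → fail=9;  out ∅∪∅=∅
  n8('bbaeac'): parent n7 fail=17; on 'c' 17 → fail=18;  out {2}∪{5,7}={2,5,7}
  n14('ecceed'): parent n13 fail=9; on 'd' 9→0 → fail=0;  out {3}∪∅={3}

Run:
i=0 'e': node 0→9
i=1 'c': node 9→10  emit P5@[1:1]
i=2 'e': node 10→9 (fail-walked)
i=3 'c': node 9→10  emit P5@[3:3]
i=4 'c': node 10→11  emit P5@[4:4]
i=5 'b': node 11→3 (fail-walked)
i=6 'c': node 3→15  emit P4@[5:6],P5@[6:6]
i=7 'b': node 15→3 (fail-walked)
i=8 'c': node 3→15  emit P4@[7:8],P5@[8:8]
i=9 'd': node 15→0 (fail-walked)
i=10 'e': node 0→9
i=11 'a': node 9→1 (fail-walked)
i=12 'a': node 1→1 (fail-walked)
i=13 'e': node 1→2  emit P0@[12:13]
i=14 'b': node 2→3 (fail-walked)
i=15 'b': node 3→4  emit P6@[14:15]
i=16 'a': node 4→5  emit P1@[14:16]
i=17 'e': node 5→6  emit P0@[16:17]
i=18 'a': node 6→7
i=19 'c': node 7→8  emit P2@[14:19],P5@[19:19],P7@[16:19]
i=20 'c': node 8→16 (fail-walked)  emit P5@[20:20]
i=21 'd': node 16→0 (fail-walked)
i=22 'b': node 0→3
i=23 'b': node 3→4  emit P6@[22:23]
i=24 'b': node 4→4 (fail-walked)  emit P6@[23:24]
i=25 'a': node 4→5  emit P1@[23:25]
i=26 'b': node 5→3 (fail-walked)
i=27 'e': node 3→9 (fail-walked)
i=28 'a': node 9→1 (fail-walked)
i=29 'e': node 1→2  emit P0@[28:29]
i=30 'a': node 2→17
i=31 'c': node 17→18  emit P5@[31:31],P7@[28:31]
i=32 'd': node 18→0 (fail-walked)
i=33 'e': node 0→9
i=34 'c': node 9→10  emit P5@[34:34]
i=35 'c': node 10→11  emit P5@[35:35]
i=36 'e': node 11→12
i=37 'e': node 12→13
i=38 'd': node 13→14  emit P3@[33:38]
i=39 'b': node 14→3 (fail-walked)
i=40 'c': node 3→15  emit P4@[39:40],P5@[40:40]
i=41 'b': node 15→3 (fail-walked)
i=42 'c': node 3→15  emit P4@[41:42],P5@[42:42]
i=43 'c': node 15→16 (fail-walked)  emit P5@[43:43]
i=44 'e': node 16→9 (fail-walked)
i=45 'c': node 9→10  emit P5@[45:45]
i=46 'c': node 10→11  emit P5@[46:46]
i=47 'e': node 11→12
i=48 'b': node 12→3 (fail-walked)
i=49 'b': node 3→4  emit P6@[48:49]
i=50 'a': node 4→5  emit P1@[48:50]
i=51 'e': node 5→6  emit P0@[50:51]
i=52 'b': node 6→3 (fail-walked)
i=53 'c': node 3→15  emit P4@[52:53],P5@[53:53]
i=54 'b': node 15→3 (fail-walked)
i=55 'b': node 3→4  emit P6@[54:55]
i=56 'a': node 4→5  emit P1@[54:56]
i=57 'e': node 5→6  emit P0@[56:57]
i=58 'a': node 6→7
i=59 'c': node 7→8  emit P2@[54:59],P5@[59:59],P7@[56:59]
i=60 'b': node 8→3 (fail-walked)
i=61 'b': node 3→4  emit P6@[60:61]
i=62 'a': node 4→5  emit P1@[60:62]
i=63 'e': node 5→6  emit P0@[62:63]
i=64 'a': node 6→7
i=65 'c': node 7→8  emit P2@[60:65],P5@[65:65],P7@[62:65]
i=66 'b': node 8→3 (fail-walked)
i=67 'c': node 3→15  emit P4@[66:67],P5@[67:67]

All matches (sorted): [[1,5],[3,5],[4,5],[6,4],[6,5],[8,4],[8,5],[13,0],[15,6],[16,1],[17,0],[19,2],[19,5],[19,7],[20,5],[23,6],[24,6],[25,1],[29,0],[31,5],[31,7],[34,5],[35,5],[38,3],[40,4],[40,5],[42,4],[42,5],[43,5],[45,5],[46,5],[49,6],[50,1],[51,0],[53,4],[53,5],[55,6],[56,1],[57,0],[59,2],[59,5],[59,7],[61,6],[62,1],[63,0],[65,2],[65,5],[65,7],[67,4],[67,5]]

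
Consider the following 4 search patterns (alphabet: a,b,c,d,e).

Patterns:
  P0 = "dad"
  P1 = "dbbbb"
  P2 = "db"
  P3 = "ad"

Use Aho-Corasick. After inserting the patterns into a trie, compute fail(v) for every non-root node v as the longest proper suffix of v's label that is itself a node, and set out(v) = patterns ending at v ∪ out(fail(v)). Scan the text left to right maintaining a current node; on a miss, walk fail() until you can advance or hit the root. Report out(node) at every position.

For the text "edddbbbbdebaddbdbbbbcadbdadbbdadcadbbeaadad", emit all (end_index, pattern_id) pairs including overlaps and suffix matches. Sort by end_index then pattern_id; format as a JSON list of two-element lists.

Build automaton:
Trie (insert patterns):
  0='ε' goto a→8 d→1
  1='d' goto a→2 b→4
  2='da' goto d→3
  3='dad' goto ·  ←P0
  4='db' goto b→5  ←P2
  5='dbb' goto b→6
  6='dbbb' goto b→7
  7='dbbbb' goto ·  ←P1
  8='a' goto d→9
  9='ad' goto ·  ←P3

BFS fail/out derivation:
  fail(1) 'd': from fail(0)=0 chase 'd': 0 ⇒ 0;  out=∅∪out(0)=∅
  fail(8) 'a': from fail(0)=0 chase 'a': 0 ⇒ 0;  out=∅∪out(0)=∅
  fail(2) 'da': from fail(1)=0 chase 'a': 0 ⇒ 8;  out=∅∪out(8)=∅
  fail(4) 'db': from fail(1)=0 chase 'b': 0 ⇒ 0;  out={2}∪out(0)={2}
  fail(9) 'ad': from fail(8)=0 chase 'd': 0 ⇒ 1;  out={3}∪out(1)={3}
  fail(3) 'dad': from fail(2)=8 chase 'd': 8 ⇒ 9;  out={0}∪out(9)={0,3}
  fail(5) 'dbb': from fail(4)=0 chase 'b': 0 ⇒ 0;  out=∅∪out(0)=∅
  fail(6) 'dbbb': from fail(5)=0 chase 'b': 0 ⇒ 0;  out=∅∪out(0)=∅
  fail(7) 'dbbbb': from fail(6)=0 chase 'b': 0 ⇒ 0;  out={1}∪out(0)={1}

Run:
[0] read 'e'  n0⇒n0
[1] read 'd'  n0⇒n1
[2] read 'd'  n1⇒n1 (fail-walked)
[3] read 'd'  n1⇒n1 (fail-walked)
[4] read 'b'  n1⇒n4  ** P2@[3:4]
[5] read 'b'  n4⇒n5
[6] read 'b'  n5⇒n6
[7] read 'b'  n6⇒n7  ** P1@[3:7]
[8] read 'd'  n7⇒n1 (fail-walked)
[9] read 'e'  n1⇒n0 (fail-walked)
[10] read 'b'  n0⇒n0
[11] read 'a'  n0⇒n8
[12] read 'd'  n8⇒n9  ** P3@[11:12]
[13] read 'd'  n9⇒n1 (fail-walked)
[14] read 'b'  n1⇒n4  ** P2@[13:14]
[15] read 'd'  n4⇒n1 (fail-walked)
[16] read 'b'  n1⇒n4  ** P2@[15:16]
[17] read 'b'  n4⇒n5
[18] read 'b'  n5⇒n6
[19] read 'b'  n6⇒n7  ** P1@[15:19]
[20] read 'c'  n7⇒n0 (fail-walked)
[21] read 'a'  n0⇒n8
[22] read 'd'  n8⇒n9  ** P3@[21:22]
[23] read 'b'  n9⇒n4 (fail-walked)  ** P2@[22:23]
[24] read 'd'  n4⇒n1 (fail-walked)
[25] read 'a'  n1⇒n2
[26] read 'd'  n2⇒n3  ** P0@[24:26],P3@[25:26]
[27] read 'b'  n3⇒n4 (fail-walked)  ** P2@[26:27]
[28] read 'b'  n4⇒n5
[29] read 'd'  n5⇒n1 (fail-walked)
[30] read 'a'  n1⇒n2
[31] read 'd'  n2⇒n3  ** P0@[29:31],P3@[30:31]
[32] read 'c'  n3⇒n0 (fail-walked)
[33] read 'a'  n0⇒n8
[34] read 'd'  n8⇒n9  ** P3@[33:34]
[35] read 'b'  n9⇒n4 (fail-walked)  ** P2@[34:35]
[36] read 'b'  n4⇒n5
[37] read 'e'  n5⇒n0 (fail-walked)
[38] read 'a'  n0⇒n8
[39] read 'a'  n8⇒n8 (fail-walked)
[40] read 'd'  n8⇒n9  ** P3@[39:40]
[41] read 'a'  n9⇒n2 (fail-walked)
[42] read 'd'  n2⇒n3  ** P0@[40:42],P3@[41:42]

Matches: [[4,2],[7,1],[12,3],[14,2],[16,2],[19,1],[22,3],[23,2],[26,0],[26,3],[27,2],[31,0],[31,3],[34,3],[35,2],[40,3],[42,0],[42,3]]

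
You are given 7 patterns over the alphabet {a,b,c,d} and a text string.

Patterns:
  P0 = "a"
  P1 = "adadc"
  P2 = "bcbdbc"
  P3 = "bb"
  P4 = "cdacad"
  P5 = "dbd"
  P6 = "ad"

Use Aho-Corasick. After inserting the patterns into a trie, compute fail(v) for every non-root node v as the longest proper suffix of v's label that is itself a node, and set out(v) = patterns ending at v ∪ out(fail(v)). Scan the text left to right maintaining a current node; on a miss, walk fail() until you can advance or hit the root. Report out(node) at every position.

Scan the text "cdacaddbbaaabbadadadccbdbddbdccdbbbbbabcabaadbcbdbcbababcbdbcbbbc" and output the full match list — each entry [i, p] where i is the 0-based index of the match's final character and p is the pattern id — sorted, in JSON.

Build automaton:
Trie (insert patterns):
  n0 'ε': a→1 b→6 c→13 d→19
  n1 'a': d→2  [P0 ends]
  n2 'ad': a→3  [P6 ends]
  n3 'ada': d→4
  n4 'adad': c→5
  n5 'adadc': ·  [P1 ends]
  n6 'b': b→12 c→7
  n7 'bc': b→8
  n8 'bcb': d→9
  n9 'bcbd': b→10
  n10 'bcbdb': c→11
  n11 'bcbdbc': ·  [P2 ends]
  n12 'bb': ·  [P3 ends]
  n13 'c': d→14
  n14 'cd': a→15
  n15 'cda': c→16
  n16 'cdac': a→17
  n17 'cdaca': d→18
  n18 'cdacad': ·  [P4 ends]
  n19 'd': b→20
  n20 'db': d→21
  n21 'dbd': ·  [P5 ends]

BFS fail/out derivation:
  fail(1) 'a': from fail(0)=0 chase 'a': 0 ⇒ 0;  out={0}∪out(0)={0}
  fail(6) 'b': from fail(0)=0 chase 'b': 0 ⇒ 0;  out=∅∪out(0)=∅
  fail(13) 'c': from fail(0)=0 chase 'c': 0 ⇒ 0;  out=∅∪out(0)=∅
  fail(19) 'd': from fail(0)=0 chase 'd': 0 ⇒ 0;  out=∅∪out(0)=∅
  fail(2) 'ad': from fail(1)=0 chase 'd': 0 ⇒ 19;  out={6}∪out(19)={6}
  fail(7) 'bc': from fail(6)=0 chase 'c': 0 ⇒ 13;  out=∅∪out(13)=∅
  fail(12) 'bb': from fail(6)=0 chase 'b': 0 ⇒ 6;  out={3}∪out(6)={3}
  fail(14) 'cd': from fail(13)=0 chase 'd': 0 ⇒ 19;  out=∅∪out(19)=∅
  fail(20) 'db': from fail(19)=0 chase 'b': 0 ⇒ 6;  out=∅∪out(6)=∅
  fail(3) 'ada': from fail(2)=19 chase 'a': 19→0 ⇒ 1;  out=∅∪out(1)={0}
  fail(8) 'bcb': from fail(7)=13 chase 'b': 13→0 ⇒ 6;  out=∅∪out(6)=∅
  fail(15) 'cda': from fail(14)=19 chase 'a': 19→0 ⇒ 1;  out=∅∪out(1)={0}
  fail(21) 'dbd': from fail(20)=6 chase 'd': 6→0 ⇒ 19;  out={5}∪out(19)={5}
  fail(4) 'adad': from fail(3)=1 chase 'd': 1 ⇒ 2;  out=∅∪out(2)={6}
  fail(9) 'bcbd': from fail(8)=6 chase 'd': 6→0 ⇒ 19;  out=∅∪out(19)=∅
  fail(16) 'cdac': from fail(15)=1 chase 'c': 1→0 ⇒ 13;  out=∅∪out(13)=∅
  fail(5) 'adadc': from fail(4)=2 chase 'c': 2→19→0 ⇒ 13;  out={1}∪out(13)={1}
  fail(10) 'bcbdb': from fail(9)=19 chase 'b': 19 ⇒ 20;  out=∅∪out(20)=∅
  fail(17) 'cdaca': from fail(16)=13 chase 'a': 13→0 ⇒ 1;  out=∅∪out(1)={0}
  fail(11) 'bcbdbc': from fail(10)=20 chase 'c': 20→6 ⇒ 7;  out={2}∪out(7)={2}
  fail(18) 'cdacad': from fail(17)=1 chase 'd': 1 ⇒ 2;  out={4}∪out(2)={4,6}

Scan:
pos 0 'c': at 13
pos 1 'd': at 14
pos 2 'a': at 15  ** P0@[2:2]
pos 3 'c': at 16
pos 4 'a': at 17  ** P0@[4:4]
pos 5 'd': at 18  ** P4@[0:5],P6@[4:5]
pos 6 'd': at 19 (via fail)
pos 7 'b': at 20
pos 8 'b': at 12 (via fail)  ** P3@[7:8]
pos 9 'a': at 1 (via fail)  ** P0@[9:9]
pos 10 'a': at 1 (via fail)  ** P0@[10:10]
pos 11 'a': at 1 (via fail)  ** P0@[11:11]
pos 12 'b': at 6 (via fail)
pos 13 'b': at 12  ** P3@[12:13]
pos 14 'a': at 1 (via fail)  ** P0@[14:14]
pos 15 'd': at 2  ** P6@[14:15]
pos 16 'a': at 3  ** P0@[16:16]
pos 17 'd': at 4  ** P6@[16:17]
pos 18 'a': at 3 (via fail)  ** P0@[18:18]
pos 19 'd': at 4  ** P6@[18:19]
pos 20 'c': at 5  ** P1@[16:20]
pos 21 'c': at 13 (via fail)
pos 22 'b': at 6 (via fail)
pos 23 'd': at 19 (via fail)
pos 24 'b': at 20
pos 25 'd': at 21  ** P5@[23:25]
pos 26 'd': at 19 (via fail)
pos 27 'b': at 20
pos 28 'd': at 21  ** P5@[26:28]
pos 29 'c': at 13 (via fail)
pos 30 'c': at 13 (via fail)
pos 31 'd': at 14
pos 32 'b': at 20 (via fail)
pos 33 'b': at 12 (via fail)  ** P3@[32:33]
pos 34 'b': at 12 (via fail)  ** P3@[33:34]
pos 35 'b': at 12 (via fail)  ** P3@[34:35]
pos 36 'b': at 12 (via fail)  ** P3@[35:36]
pos 37 'a': at 1 (via fail)  ** P0@[37:37]
pos 38 'b': at 6 (via fail)
pos 39 'c': at 7
pos 40 'a': at 1 (via fail)  ** P0@[40:40]
pos 41 'b': at 6 (via fail)
pos 42 'a': at 1 (via fail)  ** P0@[42:42]
pos 43 'a': at 1 (via fail)  ** P0@[43:43]
pos 44 'd': at 2  ** P6@[43:44]
pos 45 'b': at 20 (via fail)
pos 46 'c': at 7 (via fail)
pos 47 'b': at 8
pos 48 'd': at 9
pos 49 'b': at 10
pos 50 'c': at 11  ** P2@[45:50]
pos 51 'b': at 8 (via fail)
pos 52 'a': at 1 (via fail)  ** P0@[52:52]
pos 53 'b': at 6 (via fail)
pos 54 'a': at 1 (via fail)  ** P0@[54:54]
pos 55 'b': at 6 (via fail)
pos 56 'c': at 7
pos 57 'b': at 8
pos 58 'd': at 9
pos 59 'b': at 10
pos 60 'c': at 11  ** P2@[55:60]
pos 61 'b': at 8 (via fail)
pos 62 'b': at 12 (via fail)  ** P3@[61:62]
pos 63 'b': at 12 (via fail)  ** P3@[62:63]
pos 64 'c': at 7 (via fail)

Matches: [[2,0],[4,0],[5,4],[5,6],[8,3],[9,0],[10,0],[11,0],[13,3],[14,0],[15,6],[16,0],[17,6],[18,0],[19,6],[20,1],[25,5],[28,5],[33,3],[34,3],[35,3],[36,3],[37,0],[40,0],[42,0],[43,0],[44,6],[50,2],[52,0],[54,0],[60,2],[62,3],[63,3]]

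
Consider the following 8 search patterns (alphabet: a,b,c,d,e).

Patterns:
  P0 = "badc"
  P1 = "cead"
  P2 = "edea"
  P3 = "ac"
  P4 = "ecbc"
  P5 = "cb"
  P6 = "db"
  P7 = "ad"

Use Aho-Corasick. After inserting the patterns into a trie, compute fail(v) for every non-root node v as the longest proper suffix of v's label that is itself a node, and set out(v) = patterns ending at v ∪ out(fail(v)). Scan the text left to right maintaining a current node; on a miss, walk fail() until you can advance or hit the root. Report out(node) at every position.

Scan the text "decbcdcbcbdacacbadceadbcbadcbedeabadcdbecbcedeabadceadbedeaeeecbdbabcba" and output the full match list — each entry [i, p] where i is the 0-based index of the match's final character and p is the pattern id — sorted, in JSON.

Build:
Trie (insert patterns):
  n0 'ε': a→13 b→1 c→5 d→19 e→9
  n1 'b': a→2
  n2 'ba': d→3
  n3 'bad': c→4
  n4 'badc': ·  ←P0
  n5 'c': b→18 e→6
  n6 'ce': a→7
  n7 'cea': d→8
  n8 'cead': ·  ←P1
  n9 'e': c→15 d→10
  n10 'ed': e→11
  n11 'ede': a→12
  n12 'edea': ·  ←P2
  n13 'a': c→14 d→21
  n14 'ac': ·  ←P3
  n15 'ec': b→16
  n16 'ecb': c→17
  n17 'ecbc': ·  ←P4
  n18 'cb': ·  ←P5
  n19 'd': b→20
  n20 'db': ·  ←P6
  n21 'ad': ·  ←P7

BFS fail/out derivation:
  n1('b'): parent n0 fail=0; on 'b' 0 → fail=0;  out ∅∪∅=∅
  n5('c'): parent n0 fail=0; on 'c' 0 → fail=0;  out ∅∪∅=∅
  n9('e'): parent n0 fail=0; on 'e' 0 → fail=0;  out ∅∪∅=∅
  n13('a'): parent n0 fail=0; on 'a' 0 → fail=0;  out ∅∪∅=∅
  n19('d'): parent n0 fail=0; on 'd' 0 → fail=0;  out ∅∪∅=∅
  n2('ba'): parent n1 fail=0; on 'a' 0 → fail=13;  out ∅∪∅=∅
  n6('ce'): parent n5 fail=0; on 'e' 0 → fail=9;  out ∅∪∅=∅
  n10('ed'): parent n9 fail=0; on 'd' 0 → fail=19;  out ∅∪∅=∅
  n14('ac'): parent n13 fail=0; on 'c' 0 → fail=5;  out {3}∪∅={3}
  n15('ec'): parent n9 fail=0; on 'c' 0 → fail=5;  out ∅∪∅=∅
  n18('cb'): parent n5 fail=0; on 'b' 0 → fail=1;  out {5}∪∅={5}
  n20('db'): parent n19 fail=0; on 'b' 0 → fail=1;  out {6}∪∅={6}
  n21('ad'): parent n13 fail=0; on 'd' 0 → fail=19;  out {7}∪∅={7}
  n3('bad'): parent n2 fail=13; on 'd' 13 → fail=21;  out ∅∪{7}={7}
  n7('cea'): parent n6 fail=9; on 'a' 9→0 → fail=13;  out ∅∪∅=∅
  n11('ede'): parent n10 fail=19; on 'e' 19→0 → fail=9;  out ∅∪∅=∅
  n16('ecb'): parent n15 fail=5; on 'b' 5 → fail=18;  out ∅∪{5}={5}
  n4('badc'): parent n3 fail=21; on 'c' 21→19→0 → fail=5;  out {0}∪∅={0}
  n8('cead'): parent n7 fail=13; on 'd' 13 → fail=21;  out {1}∪{7}={1,7}
  n12('edea'): parent n11 fail=9; on 'a' 9→0 → fail=13;  out {2}∪∅={2}
  n17('ecbc'): parent n16 fail=18; on 'c' 18→1→0 → fail=5;  out {4}∪∅={4}

Run:
pos 0 'd': at 19
pos 1 'e': at 9 (fail-walked)
pos 2 'c': at 15
pos 3 'b': at 16  emit P5@[2:3]
pos 4 'c': at 17  emit P4@[1:4]
pos 5 'd': at 19 (fail-walked)
pos 6 'c': at 5 (fail-walked)
pos 7 'b': at 18  emit P5@[6:7]
pos 8 'c': at 5 (fail-walked)
pos 9 'b': at 18  emit P5@[8:9]
pos 10 'd': at 19 (fail-walked)
pos 11 'a': at 13 (fail-walked)
pos 12 'c': at 14  emit P3@[11:12]
pos 13 'a': at 13 (fail-walked)
pos 14 'c': at 14  emit P3@[13:14]
pos 15 'b': at 18 (fail-walked)  emit P5@[14:15]
pos 16 'a': at 2 (fail-walked)
pos 17 'd': at 3  emit P7@[16:17]
pos 18 'c': at 4  emit P0@[15:18]
pos 19 'e': at 6 (fail-walked)
pos 20 'a': at 7
pos 21 'd': at 8  emit P1@[18:21],P7@[20:21]
pos 22 'b': at 20 (fail-walked)  emit P6@[21:22]
pos 23 'c': at 5 (fail-walked)
pos 24 'b': at 18  emit P5@[23:24]
pos 25 'a': at 2 (fail-walked)
pos 26 'd': at 3  emit P7@[25:26]
pos 27 'c': at 4  emit P0@[24:27]
pos 28 'b': at 18 (fail-walked)  emit P5@[27:28]
pos 29 'e': at 9 (fail-walked)
pos 30 'd': at 10
pos 31 'e': at 11
pos 32 'a': at 12  emit P2@[29:32]
pos 33 'b': at 1 (fail-walked)
pos 34 'a': at 2
pos 35 'd': at 3  emit P7@[34:35]
pos 36 'c': at 4  emit P0@[33:36]
pos 37 'd': at 19 (fail-walked)
pos 38 'b': at 20  emit P6@[37:38]
pos 39 'e': at 9 (fail-walked)
pos 40 'c': at 15
pos 41 'b': at 16  emit P5@[40:41]
pos 42 'c': at 17  emit P4@[39:42]
pos 43 'e': at 6 (fail-walked)
pos 44 'd': at 10 (fail-walked)
pos 45 'e': at 11
pos 46 'a': at 12  emit P2@[43:46]
pos 47 'b': at 1 (fail-walked)
pos 48 'a': at 2
pos 49 'd': at 3  emit P7@[48:49]
pos 50 'c': at 4  emit P0@[47:50]
pos 51 'e': at 6 (fail-walked)
pos 52 'a': at 7
pos 53 'd': at 8  emit P1@[50:53],P7@[52:53]
pos 54 'b': at 20 (fail-walked)  emit P6@[53:54]
pos 55 'e': at 9 (fail-walked)
pos 56 'd': at 10
pos 57 'e': at 11
pos 58 'a': at 12  emit P2@[55:58]
pos 59 'e': at 9 (fail-walked)
pos 60 'e': at 9 (fail-walked)
pos 61 'e': at 9 (fail-walked)
pos 62 'c': at 15
pos 63 'b': at 16  emit P5@[62:63]
pos 64 'd': at 19 (fail-walked)
pos 65 'b': at 20  emit P6@[64:65]
pos 66 'a': at 2 (fail-walked)
pos 67 'b': at 1 (fail-walked)
pos 68 'c': at 5 (fail-walked)
pos 69 'b': at 18  emit P5@[68:69]
pos 70 'a': at 2 (fail-walked)

Matches: [[3,5],[4,4],[7,5],[9,5],[12,3],[14,3],[15,5],[17,7],[18,0],[21,1],[21,7],[22,6],[24,5],[26,7],[27,0],[28,5],[32,2],[35,7],[36,0],[38,6],[41,5],[42,4],[46,2],[49,7],[50,0],[53,1],[53,7],[54,6],[58,2],[63,5],[65,6],[69,5]]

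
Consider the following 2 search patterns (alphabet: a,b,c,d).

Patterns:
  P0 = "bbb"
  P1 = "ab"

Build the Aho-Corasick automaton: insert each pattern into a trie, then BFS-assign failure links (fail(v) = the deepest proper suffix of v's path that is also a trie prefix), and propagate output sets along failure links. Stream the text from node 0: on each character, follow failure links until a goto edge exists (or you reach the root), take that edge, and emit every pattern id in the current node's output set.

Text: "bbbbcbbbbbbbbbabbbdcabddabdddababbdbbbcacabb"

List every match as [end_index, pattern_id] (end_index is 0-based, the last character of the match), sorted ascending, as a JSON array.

Build:
Trie nodes:
  n0 'ε': a→4 b→1
  n1 'b': b→2
  n2 'bb': b→3
  n3 'bbb': ·  [P0 ends]
  n4 'a': b→5
  n5 'ab': ·  [P1 ends]

BFS fail/out derivation:
  fail(1) 'b': from fail(0)=0 chase 'b': 0 ⇒ 0;  out=∅∪out(0)=∅
  fail(4) 'a': from fail(0)=0 chase 'a': 0 ⇒ 0;  out=∅∪out(0)=∅
  fail(2) 'bb': from fail(1)=0 chase 'b': 0 ⇒ 1;  out=∅∪out(1)=∅
  fail(5) 'ab': from fail(4)=0 chase 'b': 0 ⇒ 1;  out={1}∪out(1)={1}
  fail(3) 'bbb': from fail(2)=1 chase 'b': 1 ⇒ 2;  out={0}∪out(2)={0}

Run:
i=0 'b': node 0→1
i=1 'b': node 1→2
i=2 'b': node 2→3  ** P0@[0:2]
i=3 'b': node 3→3 (via fail)  ** P0@[1:3]
i=4 'c': node 3→0 (via fail)
i=5 'b': node 0→1
i=6 'b': node 1→2
i=7 'b': node 2→3  ** P0@[5:7]
i=8 'b': node 3→3 (via fail)  ** P0@[6:8]
i=9 'b': node 3→3 (via fail)  ** P0@[7:9]
i=10 'b': node 3→3 (via fail)  ** P0@[8:10]
i=11 'b': node 3→3 (via fail)  ** P0@[9:11]
i=12 'b': node 3→3 (via fail)  ** P0@[10:12]
i=13 'b': node 3→3 (via fail)  ** P0@[11:13]
i=14 'a': node 3→4 (via fail)
i=15 'b': node 4→5  ** P1@[14:15]
i=16 'b': node 5→2 (via fail)
i=17 'b': node 2→3  ** P0@[15:17]
i=18 'd': node 3→0 (via fail)
i=19 'c': node 0→0
i=20 'a': node 0→4
i=21 'b': node 4→5  ** P1@[20:21]
i=22 'd': node 5→0 (via fail)
i=23 'd': node 0→0
i=24 'a': node 0→4
i=25 'b': node 4→5  ** P1@[24:25]
i=26 'd': node 5→0 (via fail)
i=27 'd': node 0→0
i=28 'd': node 0→0
i=29 'a': node 0→4
i=30 'b': node 4→5  ** P1@[29:30]
i=31 'a': node 5→4 (via fail)
i=32 'b': node 4→5  ** P1@[31:32]
i=33 'b': node 5→2 (via fail)
i=34 'd': node 2→0 (via fail)
i=35 'b': node 0→1
i=36 'b': node 1→2
i=37 'b': node 2→3  ** P0@[35:37]
i=38 'c': node 3→0 (via fail)
i=39 'a': node 0→4
i=40 'c': node 4→0 (via fail)
i=41 'a': node 0→4
i=42 'b': node 4→5  ** P1@[41:42]
i=43 'b': node 5→2 (via fail)

All matches (sorted): [[2,0],[3,0],[7,0],[8,0],[9,0],[10,0],[11,0],[12,0],[13,0],[15,1],[17,0],[21,1],[25,1],[30,1],[32,1],[37,0],[42,1]]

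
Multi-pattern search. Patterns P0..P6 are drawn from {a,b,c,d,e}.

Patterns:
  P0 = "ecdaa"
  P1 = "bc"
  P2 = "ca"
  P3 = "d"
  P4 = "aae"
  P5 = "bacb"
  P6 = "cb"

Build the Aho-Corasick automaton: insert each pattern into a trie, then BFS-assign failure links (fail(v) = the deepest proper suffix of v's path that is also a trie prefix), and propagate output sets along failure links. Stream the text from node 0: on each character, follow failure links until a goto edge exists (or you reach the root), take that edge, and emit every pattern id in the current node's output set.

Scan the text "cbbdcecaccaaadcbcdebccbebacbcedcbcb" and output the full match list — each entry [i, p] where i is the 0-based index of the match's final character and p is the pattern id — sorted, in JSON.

Construct AC machine:
Trie (insert patterns):
  0='ε' goto a→11 b→6 c→8 d→10 e→1
  1='e' goto c→2
  2='ec' goto d→3
  3='ecd' goto a→4
  4='ecda' goto a→5
  5='ecdaa' goto ·  [P0 ends]
  6='b' goto a→14 c→7
  7='bc' goto ·  [P1 ends]
  8='c' goto a→9 b→17
  9='ca' goto ·  [P2 ends]
  10='d' goto ·  [P3 ends]
  11='a' goto a→12
  12='aa' goto e→13
  13='aae' goto ·  [P4 ends]
  14='ba' goto c→15
  15='bac' goto b→16
  16='bacb' goto ·  [P5 ends]
  17='cb' goto ·  [P6 ends]

Failure links (BFS by depth):
  n1('e'): parent n0 fail=0; on 'e' 0 → fail=0;  out ∅∪∅=∅
  n6('b'): parent n0 fail=0; on 'b' 0 → fail=0;  out ∅∪∅=∅
  n8('c'): parent n0 fail=0; on 'c' 0 → fail=0;  out ∅∪∅=∅
  n10('d'): parent n0 fail=0; on 'd' 0 → fail=0;  out {3}∪∅={3}
  n11('a'): parent n0 fail=0; on 'a' 0 → fail=0;  out ∅∪∅=∅
  n2('ec'): parent n1 fail=0; on 'c' 0 → fail=8;  out ∅∪∅=∅
  n7('bc'): parent n6 fail=0; on 'c' 0 → fail=8;  out {1}∪∅={1}
  n9('ca'): parent n8 fail=0; on 'a' 0 → fail=11;  out {2}∪∅={2}
  n12('aa'): parent n11 fail=0; on 'a' 0 → fail=11;  out ∅∪∅=∅
  n14('ba'): parent n6 fail=0; on 'a' 0 → fail=11;  out ∅∪∅=∅
  n17('cb'): parent n8 fail=0; on 'b' 0 → fail=6;  out {6}∪∅={6}
  n3('ecd'): parent n2 fail=8; on 'd' 8→0 → fail=10;  out ∅∪{3}={3}
  n13('aae'): parent n12 fail=11; on 'e' 11→0 → fail=1;  out {4}∪∅={4}
  n15('bac'): parent n14 fail=11; on 'c' 11→0 → fail=8;  out ∅∪∅=∅
  n4('ecda'): parent n3 fail=10; on 'a' 10→0 → fail=11;  out ∅∪∅=∅
  n16('bacb'): parent n15 fail=8; on 'b' 8 → fail=17;  out {5}∪{6}={5,6}
  n5('ecdaa'): parent n4 fail=11; on 'a' 11 → fail=12;  out {0}∪∅={0}

Scan:
[0] read 'c'  n0⇒n8
[1] read 'b'  n8⇒n17  → match P6@[0:1]
[2] read 'b'  n17⇒n6 (fail-walked)
[3] read 'd'  n6⇒n10 (fail-walked)  → match P3@[3:3]
[4] read 'c'  n10⇒n8 (fail-walked)
[5] read 'e'  n8⇒n1 (fail-walked)
[6] read 'c'  n1⇒n2
[7] read 'a'  n2⇒n9 (fail-walked)  → match P2@[6:7]
[8] read 'c'  n9⇒n8 (fail-walked)
[9] read 'c'  n8⇒n8 (fail-walked)
[10] read 'a'  n8⇒n9  → match P2@[9:10]
[11] read 'a'  n9⇒n12 (fail-walked)
[12] read 'a'  n12⇒n12 (fail-walked)
[13] read 'd'  n12⇒n10 (fail-walked)  → match P3@[13:13]
[14] read 'c'  n10⇒n8 (fail-walked)
[15] read 'b'  n8⇒n17  → match P6@[14:15]
[16] read 'c'  n17⇒n7 (fail-walked)  → match P1@[15:16]
[17] read 'd'  n7⇒n10 (fail-walked)  → match P3@[17:17]
[18] read 'e'  n10⇒n1 (fail-walked)
[19] read 'b'  n1⇒n6 (fail-walked)
[20] read 'c'  n6⇒n7  → match P1@[19:20]
[21] read 'c'  n7⇒n8 (fail-walked)
[22] read 'b'  n8⇒n17  → match P6@[21:22]
[23] read 'e'  n17⇒n1 (fail-walked)
[24] read 'b'  n1⇒n6 (fail-walked)
[25] read 'a'  n6⇒n14
[26] read 'c'  n14⇒n15
[27] read 'b'  n15⇒n16  → match P5@[24:27],P6@[26:27]
[28] read 'c'  n16⇒n7 (fail-walked)  → match P1@[27:28]
[29] read 'e'  n7⇒n1 (fail-walked)
[30] read 'd'  n1⇒n10 (fail-walked)  → match P3@[30:30]
[31] read 'c'  n10⇒n8 (fail-walked)
[32] read 'b'  n8⇒n17  → match P6@[31:32]
[33] read 'c'  n17⇒n7 (fail-walked)  → match P1@[32:33]
[34] read 'b'  n7⇒n17 (fail-walked)  → match P6@[33:34]

Matches: [[1,6],[3,3],[7,2],[10,2],[13,3],[15,6],[16,1],[17,3],[20,1],[22,6],[27,5],[27,6],[28,1],[30,3],[32,6],[33,1],[34,6]]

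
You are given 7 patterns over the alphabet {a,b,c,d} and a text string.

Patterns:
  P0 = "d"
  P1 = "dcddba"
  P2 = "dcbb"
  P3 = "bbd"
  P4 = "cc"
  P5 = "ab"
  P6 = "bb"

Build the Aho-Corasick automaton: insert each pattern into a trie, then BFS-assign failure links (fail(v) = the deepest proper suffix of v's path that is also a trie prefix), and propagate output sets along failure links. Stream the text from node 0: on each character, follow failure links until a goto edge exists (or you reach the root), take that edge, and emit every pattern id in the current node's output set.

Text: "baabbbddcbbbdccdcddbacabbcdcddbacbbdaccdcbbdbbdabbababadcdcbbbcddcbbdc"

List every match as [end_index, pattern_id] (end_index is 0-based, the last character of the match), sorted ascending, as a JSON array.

Build:
Trie nodes:
  0='ε' goto a→14 b→9 c→12 d→1
  1='d' goto c→2  ←P0
  2='dc' goto b→7 d→3
  3='dcd' goto d→4
  4='dcdd' goto b→5
  5='dcddb' goto a→6
  6='dcddba' goto ·  ←P1
  7='dcb' goto b→8
  8='dcbb' goto ·  ←P2
  9='b' goto b→10
  10='bb' goto d→11  ←P6
  11='bbd' goto ·  ←P3
  12='c' goto c→13
  13='cc' goto ·  ←P4
  14='a' goto b→15
  15='ab' goto ·  ←P5

Failure links (BFS by depth):
  n1('d'): parent n0 fail=0; on 'd' 0 → fail=0;  out {0}∪∅={0}
  n9('b'): parent n0 fail=0; on 'b' 0 → fail=0;  out ∅∪∅=∅
  n12('c'): parent n0 fail=0; on 'c' 0 → fail=0;  out ∅∪∅=∅
  n14('a'): parent n0 fail=0; on 'a' 0 → fail=0;  out ∅∪∅=∅
  n2('dc'): parent n1 fail=0; on 'c' 0 → fail=12;  out ∅∪∅=∅
  n10('bb'): parent n9 fail=0; on 'b' 0 → fail=9;  out {6}∪∅={6}
  n13('cc'): parent n12 fail=0; on 'c' 0 → fail=12;  out {4}∪∅={4}
  n15('ab'): parent n14 fail=0; on 'b' 0 → fail=9;  out {5}∪∅={5}
  n3('dcd'): parent n2 fail=12; on 'd' 12→0 → fail=1;  out ∅∪{0}={0}
  n7('dcb'): parent n2 fail=12; on 'b' 12→0 → fail=9;  out ∅∪∅=∅
  n11('bbd'): parent n10 fail=9; on 'd' 9→0 → fail=1;  out {3}∪{0}={0,3}
  n4('dcdd'): parent n3 fail=1; on 'd' 1→0 → fail=1;  out ∅∪{0}={0}
  n8('dcbb'): parent n7 fail=9; on 'b' 9 → fail=10;  out {2}∪{6}={2,6}
  n5('dcddb'): parent n4 fail=1; on 'b' 1→0 → fail=9;  out ∅∪∅=∅
  n6('dcddba'): parent n5 fail=9; on 'a' 9→0 → fail=14;  out {1}∪∅={1}

Text stream:
pos 0 'b': at 9
pos 1 'a': at 14 ·f
pos 2 'a': at 14 ·f
pos 3 'b': at 15  emit P5@[2:3]
pos 4 'b': at 10 ·f  emit P6@[3:4]
pos 5 'b': at 10 ·f  emit P6@[4:5]
pos 6 'd': at 11  emit P0@[6:6],P3@[4:6]
pos 7 'd': at 1 ·f  emit P0@[7:7]
pos 8 'c': at 2
pos 9 'b': at 7
pos 10 'b': at 8  emit P2@[7:10],P6@[9:10]
pos 11 'b': at 10 ·f  emit P6@[10:11]
pos 12 'd': at 11  emit P0@[12:12],P3@[10:12]
pos 13 'c': at 2 ·f
pos 14 'c': at 13 ·f  emit P4@[13:14]
pos 15 'd': at 1 ·f  emit P0@[15:15]
pos 16 'c': at 2
pos 17 'd': at 3  emit P0@[17:17]
pos 18 'd': at 4  emit P0@[18:18]
pos 19 'b': at 5
pos 20 'a': at 6  emit P1@[15:20]
pos 21 'c': at 12 ·f
pos 22 'a': at 14 ·f
pos 23 'b': at 15  emit P5@[22:23]
pos 24 'b': at 10 ·f  emit P6@[23:24]
pos 25 'c': at 12 ·f
pos 26 'd': at 1 ·f  emit P0@[26:26]
pos 27 'c': at 2
pos 28 'd': at 3  emit P0@[28:28]
pos 29 'd': at 4  emit P0@[29:29]
pos 30 'b': at 5
pos 31 'a': at 6  emit P1@[26:31]
pos 32 'c': at 12 ·f
pos 33 'b': at 9 ·f
pos 34 'b': at 10  emit P6@[33:34]
pos 35 'd': at 11  emit P0@[35:35],P3@[33:35]
pos 36 'a': at 14 ·f
pos 37 'c': at 12 ·f
pos 38 'c': at 13  emit P4@[37:38]
pos 39 'd': at 1 ·f  emit P0@[39:39]
pos 40 'c': at 2
pos 41 'b': at 7
pos 42 'b': at 8  emit P2@[39:42],P6@[41:42]
pos 43 'd': at 11 ·f  emit P0@[43:43],P3@[41:43]
pos 44 'b': at 9 ·f
pos 45 'b': at 10  emit P6@[44:45]
pos 46 'd': at 11  emit P0@[46:46],P3@[44:46]
pos 47 'a': at 14 ·f
pos 48 'b': at 15  emit P5@[47:48]
pos 49 'b': at 10 ·f  emit P6@[48:49]
pos 50 'a': at 14 ·f
pos 51 'b': at 15  emit P5@[50:51]
pos 52 'a': at 14 ·f
pos 53 'b': at 15  emit P5@[52:53]
pos 54 'a': at 14 ·f
pos 55 'd': at 1 ·f  emit P0@[55:55]
pos 56 'c': at 2
pos 57 'd': at 3  emit P0@[57:57]
pos 58 'c': at 2 ·f
pos 59 'b': at 7
pos 60 'b': at 8  emit P2@[57:60],P6@[59:60]
pos 61 'b': at 10 ·f  emit P6@[60:61]
pos 62 'c': at 12 ·f
pos 63 'd': at 1 ·f  emit P0@[63:63]
pos 64 'd': at 1 ·f  emit P0@[64:64]
pos 65 'c': at 2
pos 66 'b': at 7
pos 67 'b': at 8  emit P2@[64:67],P6@[66:67]
pos 68 'd': at 11 ·f  emit P0@[68:68],P3@[66:68]
pos 69 'c': at 2 ·f

All matches (sorted): [[3,5],[4,6],[5,6],[6,0],[6,3],[7,0],[10,2],[10,6],[11,6],[12,0],[12,3],[14,4],[15,0],[17,0],[18,0],[20,1],[23,5],[24,6],[26,0],[28,0],[29,0],[31,1],[34,6],[35,0],[35,3],[38,4],[39,0],[42,2],[42,6],[43,0],[43,3],[45,6],[46,0],[46,3],[48,5],[49,6],[51,5],[53,5],[55,0],[57,0],[60,2],[60,6],[61,6],[63,0],[64,0],[67,2],[67,6],[68,0],[68,3]]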